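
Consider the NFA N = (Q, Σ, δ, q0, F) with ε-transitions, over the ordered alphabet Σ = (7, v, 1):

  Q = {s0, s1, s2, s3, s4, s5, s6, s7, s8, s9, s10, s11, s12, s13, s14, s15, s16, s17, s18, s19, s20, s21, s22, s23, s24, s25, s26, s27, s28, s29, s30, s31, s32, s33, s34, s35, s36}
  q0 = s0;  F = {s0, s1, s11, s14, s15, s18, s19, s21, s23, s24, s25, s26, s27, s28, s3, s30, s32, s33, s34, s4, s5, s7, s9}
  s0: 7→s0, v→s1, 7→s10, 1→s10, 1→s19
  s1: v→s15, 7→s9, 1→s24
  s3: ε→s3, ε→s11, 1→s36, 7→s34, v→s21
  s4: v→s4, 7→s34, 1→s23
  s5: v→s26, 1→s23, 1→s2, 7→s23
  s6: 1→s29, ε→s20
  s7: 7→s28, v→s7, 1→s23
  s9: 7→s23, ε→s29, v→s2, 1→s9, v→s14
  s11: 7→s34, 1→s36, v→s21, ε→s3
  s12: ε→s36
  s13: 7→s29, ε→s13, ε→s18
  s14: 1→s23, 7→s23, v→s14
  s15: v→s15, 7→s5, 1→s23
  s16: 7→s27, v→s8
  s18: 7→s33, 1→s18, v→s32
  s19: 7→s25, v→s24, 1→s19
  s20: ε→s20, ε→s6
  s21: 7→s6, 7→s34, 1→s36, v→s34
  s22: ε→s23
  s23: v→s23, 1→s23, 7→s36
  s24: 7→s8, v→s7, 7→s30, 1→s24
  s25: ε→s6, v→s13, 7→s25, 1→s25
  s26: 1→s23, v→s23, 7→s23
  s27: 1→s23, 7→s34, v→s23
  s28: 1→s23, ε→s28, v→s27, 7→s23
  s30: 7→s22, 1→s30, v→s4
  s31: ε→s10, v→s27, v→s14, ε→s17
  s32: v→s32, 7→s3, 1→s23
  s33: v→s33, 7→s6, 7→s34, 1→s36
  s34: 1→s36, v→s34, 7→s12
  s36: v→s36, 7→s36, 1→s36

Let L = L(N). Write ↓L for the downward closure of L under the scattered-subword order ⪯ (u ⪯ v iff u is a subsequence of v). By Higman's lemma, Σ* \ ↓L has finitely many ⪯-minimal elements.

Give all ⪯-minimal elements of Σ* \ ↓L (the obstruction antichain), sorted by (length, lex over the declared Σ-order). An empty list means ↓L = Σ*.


A = [v777, vv17, 17v71, vv7vv7].

|Q|=37, |F|=23, |δ|=100 (15 ε).
min D↑ (23 st, q0=0, F={13}): 0:7→0,v→1,1→2 1:7→3,v→4,1→5 2:7→6,v→5,1→2 3:7→7,v→8,1→3 4:7→9,v→4,1→7 5:7→10,v→11,1→5 6:7→6,v→12,1→6 7:7→13,v→7,1→7 8:7→7,v→8,1→7 9:7→7,v→14,1→7 10:7→7,v→15,1→10 11:7→16,v→11,1→7 12:7→17,v→18,1→12 13:7→13,v→13,1→13 14:7→7,v→7,1→7 15:7→19,v→15,1→7 16:7→7,v→20,1→7 17:7→19,v→17,1→13 18:7→21,v→18,1→7 19:7→13,v→19,1→13 20:7→19,v→7,1→7 21:7→19,v→22,1→13 22:7→19,v→19,1→13 (ε-aug+det+¬).
'v777': N↓-sim [33, 29, 22, 8, 2] end={s12,s36} — reject; 4/4 del acc.
'vv17': N↓-sim [33, 29, 21, 4, 1] end={s36} ∉↓L; 4/4 del acc.
'17v71': run [33, 28, 21, 16, 10, 2] end={s29,s36} ∉↓L; 5/5 del acc.
'vv7vv7': run [33, 29, 21, 15, 10, 4, 2] end={s12,s36} ∉↓L; 6/6 deletions ∈↓L.
4 obstructions.


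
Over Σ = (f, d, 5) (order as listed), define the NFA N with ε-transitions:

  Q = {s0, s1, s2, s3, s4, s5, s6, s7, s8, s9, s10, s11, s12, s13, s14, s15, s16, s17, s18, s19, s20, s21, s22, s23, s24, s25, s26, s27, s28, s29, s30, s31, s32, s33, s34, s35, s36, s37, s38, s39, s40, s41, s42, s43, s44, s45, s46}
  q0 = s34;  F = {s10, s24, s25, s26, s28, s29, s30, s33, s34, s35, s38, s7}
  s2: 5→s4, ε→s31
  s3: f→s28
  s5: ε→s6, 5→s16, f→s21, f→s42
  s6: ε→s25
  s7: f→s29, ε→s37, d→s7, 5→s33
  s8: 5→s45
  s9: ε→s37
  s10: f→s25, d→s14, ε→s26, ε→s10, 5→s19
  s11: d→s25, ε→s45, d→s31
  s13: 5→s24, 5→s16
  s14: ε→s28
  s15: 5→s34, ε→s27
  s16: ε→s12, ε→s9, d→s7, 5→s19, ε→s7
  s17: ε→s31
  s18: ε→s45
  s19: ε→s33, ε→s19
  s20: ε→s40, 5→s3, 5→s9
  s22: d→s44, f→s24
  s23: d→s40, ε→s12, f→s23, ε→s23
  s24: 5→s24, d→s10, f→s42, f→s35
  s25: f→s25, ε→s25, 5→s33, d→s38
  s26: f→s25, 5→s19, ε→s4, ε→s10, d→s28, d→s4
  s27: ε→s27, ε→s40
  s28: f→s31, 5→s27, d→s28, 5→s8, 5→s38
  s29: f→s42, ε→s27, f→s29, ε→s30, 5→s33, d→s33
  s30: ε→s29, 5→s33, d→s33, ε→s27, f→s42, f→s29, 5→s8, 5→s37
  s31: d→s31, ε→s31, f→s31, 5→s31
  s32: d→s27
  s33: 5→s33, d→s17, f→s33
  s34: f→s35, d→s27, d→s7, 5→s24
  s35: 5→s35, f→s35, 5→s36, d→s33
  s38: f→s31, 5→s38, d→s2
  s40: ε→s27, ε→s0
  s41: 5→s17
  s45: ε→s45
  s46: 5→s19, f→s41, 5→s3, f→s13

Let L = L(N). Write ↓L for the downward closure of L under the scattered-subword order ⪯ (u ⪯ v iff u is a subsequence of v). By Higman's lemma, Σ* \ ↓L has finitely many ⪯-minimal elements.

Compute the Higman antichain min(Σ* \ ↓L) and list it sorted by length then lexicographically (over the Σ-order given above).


|Q|=47, |F|=12, |δ|=107 (33 ε).
min D↑ (11 st, q0=0, F={7}): 0:f→1,d→2,5→3 1:f→1,d→4,5→1 2:f→5,d→2,5→4 3:f→1,d→6,5→3 4:f→4,d→7,5→4 5:f→5,d→4,5→4 6:f→8,d→9,5→4 7:f→7,d→7,5→7 8:f→8,d→10,5→4 9:f→7,d→9,5→10 10:f→7,d→7,5→10 [Hopcroft].
'fdd': run [26, 18, 6, 4] end={s17,s2,s31,s4} ∉↓L; 3/3 del acc.
'd5d': N↓-sim [26, 22, 13, 4] end={s17,s2,s31,s4} rej; 3/3 deletions ∈↓L.
'5ddf': run [26, 22, 17, 12, 1] end={s31} — reject; 4/4 deletions ∈↓L.
3 words, ⪯-incomp.

Antichain: [fdd, d5d, 5ddf].


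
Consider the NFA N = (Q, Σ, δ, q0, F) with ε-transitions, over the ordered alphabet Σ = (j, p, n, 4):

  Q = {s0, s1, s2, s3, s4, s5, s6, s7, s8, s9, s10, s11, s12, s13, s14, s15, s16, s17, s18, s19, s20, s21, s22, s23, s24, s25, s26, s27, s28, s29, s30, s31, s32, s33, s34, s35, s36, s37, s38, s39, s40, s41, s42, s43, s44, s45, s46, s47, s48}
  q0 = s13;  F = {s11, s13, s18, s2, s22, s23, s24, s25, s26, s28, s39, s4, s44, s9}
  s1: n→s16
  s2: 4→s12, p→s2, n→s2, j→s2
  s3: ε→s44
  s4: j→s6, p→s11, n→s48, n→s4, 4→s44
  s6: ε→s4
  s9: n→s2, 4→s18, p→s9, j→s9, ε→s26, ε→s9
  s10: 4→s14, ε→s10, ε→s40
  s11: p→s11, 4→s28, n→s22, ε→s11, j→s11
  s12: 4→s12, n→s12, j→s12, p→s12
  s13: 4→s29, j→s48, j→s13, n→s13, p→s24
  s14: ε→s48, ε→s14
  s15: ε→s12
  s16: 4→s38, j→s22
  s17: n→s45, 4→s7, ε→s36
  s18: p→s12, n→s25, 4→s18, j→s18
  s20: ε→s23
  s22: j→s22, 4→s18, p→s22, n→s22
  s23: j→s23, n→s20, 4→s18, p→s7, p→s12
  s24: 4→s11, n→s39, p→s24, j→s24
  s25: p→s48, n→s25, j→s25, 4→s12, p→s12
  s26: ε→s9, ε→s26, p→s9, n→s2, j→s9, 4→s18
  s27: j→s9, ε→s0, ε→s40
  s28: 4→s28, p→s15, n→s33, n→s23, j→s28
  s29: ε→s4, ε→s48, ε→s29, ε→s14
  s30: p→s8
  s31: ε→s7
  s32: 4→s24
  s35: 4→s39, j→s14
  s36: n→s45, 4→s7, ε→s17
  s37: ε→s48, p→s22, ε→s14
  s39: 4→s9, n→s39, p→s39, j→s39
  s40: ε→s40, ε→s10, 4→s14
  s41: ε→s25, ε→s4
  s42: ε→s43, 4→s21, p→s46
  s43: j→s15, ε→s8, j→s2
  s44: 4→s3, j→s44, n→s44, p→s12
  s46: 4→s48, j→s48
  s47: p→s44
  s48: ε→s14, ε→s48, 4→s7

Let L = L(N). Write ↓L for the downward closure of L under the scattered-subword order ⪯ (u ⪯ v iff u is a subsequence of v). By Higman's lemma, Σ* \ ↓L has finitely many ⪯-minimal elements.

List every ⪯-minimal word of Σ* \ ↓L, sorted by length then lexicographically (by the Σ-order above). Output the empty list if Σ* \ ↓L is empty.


A = [44p, pn4n4].

|Q|=49, |F|=14, |δ|=120 (32 ε).
min D↑ (14 st, q0=0, F={9}): 0:j→0,p→1,n→0,4→2 1:j→1,p→1,n→3,4→4 2:j→2,p→4,n→2,4→5 3:j→3,p→3,n→3,4→6 4:j→4,p→4,n→7,4→8 5:j→5,p→9,n→5,4→5 6:j→6,p→6,n→10,4→11 7:j→7,p→7,n→7,4→11 8:j→8,p→9,n→12,4→8 9:j→9,p→9,n→9,4→9 10:j→10,p→10,n→10,4→9 11:j→11,p→9,n→13,4→11 12:j→12,p→9,n→12,4→11 13:j→13,p→9,n→13,4→9 [Hopcroft].
'44p': |S_i|=[24, 21, 13, 5] end={s12,s14,s15,s48,s7} — reject; 3/3 single-dels accept.
'pn4n4': |S_i|=[24, 18, 14, 9, 6, 2] end={s12,s7} ∉↓L; 5/5 deletions ∈↓L.
2 obstructions.


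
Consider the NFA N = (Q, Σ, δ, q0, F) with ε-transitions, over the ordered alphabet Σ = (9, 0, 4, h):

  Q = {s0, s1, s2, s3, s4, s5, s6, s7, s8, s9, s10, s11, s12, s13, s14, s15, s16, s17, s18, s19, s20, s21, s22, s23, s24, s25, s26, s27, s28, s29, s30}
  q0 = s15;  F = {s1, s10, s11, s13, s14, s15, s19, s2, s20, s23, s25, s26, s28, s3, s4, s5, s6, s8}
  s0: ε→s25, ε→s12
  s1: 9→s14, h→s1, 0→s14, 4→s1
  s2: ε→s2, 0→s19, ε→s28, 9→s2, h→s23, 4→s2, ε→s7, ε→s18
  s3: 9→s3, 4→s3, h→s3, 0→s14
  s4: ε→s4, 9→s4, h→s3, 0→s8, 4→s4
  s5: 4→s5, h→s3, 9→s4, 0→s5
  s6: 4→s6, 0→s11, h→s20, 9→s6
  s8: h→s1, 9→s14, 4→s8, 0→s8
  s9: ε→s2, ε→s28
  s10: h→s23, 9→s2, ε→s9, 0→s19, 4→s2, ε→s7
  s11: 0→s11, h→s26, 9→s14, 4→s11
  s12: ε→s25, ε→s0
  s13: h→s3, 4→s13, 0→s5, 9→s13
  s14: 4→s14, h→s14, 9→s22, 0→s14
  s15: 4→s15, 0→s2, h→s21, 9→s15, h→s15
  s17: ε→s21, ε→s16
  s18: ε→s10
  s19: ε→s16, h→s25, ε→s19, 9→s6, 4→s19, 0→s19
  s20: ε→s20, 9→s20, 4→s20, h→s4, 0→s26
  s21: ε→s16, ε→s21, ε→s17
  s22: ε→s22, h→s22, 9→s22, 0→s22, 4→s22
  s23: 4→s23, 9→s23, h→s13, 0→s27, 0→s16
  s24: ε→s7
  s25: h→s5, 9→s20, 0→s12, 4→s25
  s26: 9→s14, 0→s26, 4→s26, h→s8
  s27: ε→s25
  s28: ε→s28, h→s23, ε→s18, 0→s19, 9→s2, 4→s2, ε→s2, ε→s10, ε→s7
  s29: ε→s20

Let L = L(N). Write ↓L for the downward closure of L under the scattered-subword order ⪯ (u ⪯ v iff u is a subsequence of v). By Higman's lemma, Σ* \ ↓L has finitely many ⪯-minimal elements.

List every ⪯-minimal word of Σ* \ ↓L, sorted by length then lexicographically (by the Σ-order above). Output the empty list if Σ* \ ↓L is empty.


|Q|=31, |F|=18, |δ|=109 (31 ε).
min D↑ (17 st, q0=0, F={14}): 0:9→0,0→1,4→0,h→0 1:9→1,0→2,4→1,h→3 2:9→4,0→2,4→2,h→5 3:9→3,0→5,4→3,h→6 4:9→4,0→7,4→4,h→8 5:9→8,0→5,4→5,h→9 6:9→6,0→9,4→6,h→10 7:9→11,0→7,4→7,h→12 8:9→8,0→12,4→8,h→13 9:9→13,0→9,4→9,h→10 10:9→10,0→11,4→10,h→10 11:9→14,0→11,4→11,h→11 12:9→11,0→12,4→12,h→15 13:9→13,0→15,4→13,h→10 14:9→14,0→14,4→14,h→14 15:9→11,0→15,4→15,h→16 16:9→11,0→11,4→16,h→16 [Hopcroft].
'009099': N↓-sim [28, 25, 17, 10, 6, 2, 1] end={s22} — reject; 6/6 deletions ∈↓L.
'0hhh09': N↓-sim [28, 25, 16, 8, 4, 2, 1] end={s22} — reject; 6/6 deletions ∈↓L.
2 minimals (antichain).

A = [009099, 0hhh09].


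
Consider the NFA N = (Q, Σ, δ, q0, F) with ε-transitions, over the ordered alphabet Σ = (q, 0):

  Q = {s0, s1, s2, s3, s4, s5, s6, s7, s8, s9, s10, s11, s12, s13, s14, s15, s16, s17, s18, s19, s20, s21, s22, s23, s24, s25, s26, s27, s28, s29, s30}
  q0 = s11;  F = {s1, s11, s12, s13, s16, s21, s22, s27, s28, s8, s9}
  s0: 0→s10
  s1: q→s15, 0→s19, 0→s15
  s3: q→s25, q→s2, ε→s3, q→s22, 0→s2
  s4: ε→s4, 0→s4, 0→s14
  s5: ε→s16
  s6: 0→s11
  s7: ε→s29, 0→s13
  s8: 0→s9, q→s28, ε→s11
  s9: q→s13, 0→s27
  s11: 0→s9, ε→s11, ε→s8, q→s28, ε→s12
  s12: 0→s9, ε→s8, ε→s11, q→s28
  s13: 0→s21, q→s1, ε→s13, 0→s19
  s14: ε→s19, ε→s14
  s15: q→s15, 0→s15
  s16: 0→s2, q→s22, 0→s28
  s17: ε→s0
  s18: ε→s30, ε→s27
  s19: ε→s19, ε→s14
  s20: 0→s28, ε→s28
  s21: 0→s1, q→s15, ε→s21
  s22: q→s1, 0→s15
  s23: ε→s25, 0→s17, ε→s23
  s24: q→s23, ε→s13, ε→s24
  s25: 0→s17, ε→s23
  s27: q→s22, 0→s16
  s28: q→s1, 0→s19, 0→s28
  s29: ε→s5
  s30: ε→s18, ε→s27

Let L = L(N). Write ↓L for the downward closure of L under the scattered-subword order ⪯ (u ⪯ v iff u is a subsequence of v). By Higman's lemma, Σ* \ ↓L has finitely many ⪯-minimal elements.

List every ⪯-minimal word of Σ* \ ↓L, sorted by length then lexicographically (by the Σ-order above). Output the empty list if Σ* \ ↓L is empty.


min(Σ*\↓L) = [qqq, qq0, 0q0q, 00q0, 0q000, 0000qq].

|Q|=31, |F|=11, |δ|=69 (28 ε).
min D↑ (10 st, q0=0, F={6}): 0:q→1,0→2 1:q→3,0→1 2:q→4,0→5 3:q→6,0→6 4:q→3,0→7 5:q→8,0→9 6:q→6,0→6 7:q→6,0→3 8:q→3,0→6 9:q→8,0→1 [Hopcroft].
'qqq': |S_i|=[15, 8, 4, 1] end={s15} ∉↓L; 3/3 deletions ∈↓L.
'qq0': |S_i|=[15, 8, 4, 3] end={s14,s15,s19} ∉↓L; 3/3 del acc.
'0q0q': |S_i|=[15, 12, 7, 5, 1] end={s15} ∉↓L; 4/4 deletions ∈↓L.
'00q0': run [15, 12, 10, 5, 3] end={s14,s15,s19} ∉↓L; 4/4 single-dels accept.
'0q000': run [15, 12, 7, 5, 4, 3] end={s14,s15,s19} — reject; 5/5 del acc.
'0000qq': run [15, 12, 10, 8, 6, 4, 1] end={s15} rej; 6/6 del acc.
6 minimals (antichain).


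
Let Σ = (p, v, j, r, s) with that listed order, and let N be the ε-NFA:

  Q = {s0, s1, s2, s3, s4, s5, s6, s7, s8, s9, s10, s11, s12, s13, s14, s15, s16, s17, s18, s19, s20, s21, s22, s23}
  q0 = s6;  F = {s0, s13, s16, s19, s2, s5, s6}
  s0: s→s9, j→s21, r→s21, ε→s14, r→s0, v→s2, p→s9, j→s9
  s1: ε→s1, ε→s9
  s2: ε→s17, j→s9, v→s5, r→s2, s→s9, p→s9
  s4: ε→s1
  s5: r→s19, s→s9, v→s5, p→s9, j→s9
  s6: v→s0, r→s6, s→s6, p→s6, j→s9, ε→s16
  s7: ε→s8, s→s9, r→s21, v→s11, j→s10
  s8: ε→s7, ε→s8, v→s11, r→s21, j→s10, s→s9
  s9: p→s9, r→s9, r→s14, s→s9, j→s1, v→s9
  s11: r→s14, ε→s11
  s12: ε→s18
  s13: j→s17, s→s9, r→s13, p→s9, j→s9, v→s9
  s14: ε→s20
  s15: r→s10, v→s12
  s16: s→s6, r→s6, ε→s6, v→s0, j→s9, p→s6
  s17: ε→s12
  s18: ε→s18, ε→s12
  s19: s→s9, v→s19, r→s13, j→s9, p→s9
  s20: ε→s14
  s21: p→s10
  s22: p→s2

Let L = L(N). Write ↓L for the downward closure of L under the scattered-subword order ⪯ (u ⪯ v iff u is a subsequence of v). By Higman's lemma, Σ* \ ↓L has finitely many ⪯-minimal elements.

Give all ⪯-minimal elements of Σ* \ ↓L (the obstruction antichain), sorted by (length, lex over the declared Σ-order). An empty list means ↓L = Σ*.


|Q|=24, |F|=7, |δ|=74 (17 ε).
min D↑ (7 st, q0=0, F={2}): 0:p→0,v→1,j→2,r→0,s→0 1:p→2,v→3,j→2,r→1,s→2 2:p→2,v→2,j→2,r→2,s→2 3:p→2,v→4,j→2,r→3,s→2 4:p→2,v→4,j→2,r→5,s→2 5:p→2,v→5,j→2,r→6,s→2 6:p→2,v→2,j→2,r→6,s→2 (ε-aug+det+¬).
'j': N↓-sim [16, 9] end={s1,s10,s12,s14,s17,s18,s20,s21,s9} rej; 1/1 del acc.
'vp': |S_i|=[16, 14, 5] end={s1,s10,s14,s20,s9} rej; 2/2 single-dels accept.
'vs': N↓-sim [16, 14, 4] end={s1,s14,s20,s9} — reject; 2/2 deletions ∈↓L.
'vvvrrv': run [16, 14, 11, 10, 9, 8, 4] end={s1,s14,s20,s9} rej; 6/6 del acc.
4 obstructions.

Antichain: [j, vp, vs, vvvrrv].


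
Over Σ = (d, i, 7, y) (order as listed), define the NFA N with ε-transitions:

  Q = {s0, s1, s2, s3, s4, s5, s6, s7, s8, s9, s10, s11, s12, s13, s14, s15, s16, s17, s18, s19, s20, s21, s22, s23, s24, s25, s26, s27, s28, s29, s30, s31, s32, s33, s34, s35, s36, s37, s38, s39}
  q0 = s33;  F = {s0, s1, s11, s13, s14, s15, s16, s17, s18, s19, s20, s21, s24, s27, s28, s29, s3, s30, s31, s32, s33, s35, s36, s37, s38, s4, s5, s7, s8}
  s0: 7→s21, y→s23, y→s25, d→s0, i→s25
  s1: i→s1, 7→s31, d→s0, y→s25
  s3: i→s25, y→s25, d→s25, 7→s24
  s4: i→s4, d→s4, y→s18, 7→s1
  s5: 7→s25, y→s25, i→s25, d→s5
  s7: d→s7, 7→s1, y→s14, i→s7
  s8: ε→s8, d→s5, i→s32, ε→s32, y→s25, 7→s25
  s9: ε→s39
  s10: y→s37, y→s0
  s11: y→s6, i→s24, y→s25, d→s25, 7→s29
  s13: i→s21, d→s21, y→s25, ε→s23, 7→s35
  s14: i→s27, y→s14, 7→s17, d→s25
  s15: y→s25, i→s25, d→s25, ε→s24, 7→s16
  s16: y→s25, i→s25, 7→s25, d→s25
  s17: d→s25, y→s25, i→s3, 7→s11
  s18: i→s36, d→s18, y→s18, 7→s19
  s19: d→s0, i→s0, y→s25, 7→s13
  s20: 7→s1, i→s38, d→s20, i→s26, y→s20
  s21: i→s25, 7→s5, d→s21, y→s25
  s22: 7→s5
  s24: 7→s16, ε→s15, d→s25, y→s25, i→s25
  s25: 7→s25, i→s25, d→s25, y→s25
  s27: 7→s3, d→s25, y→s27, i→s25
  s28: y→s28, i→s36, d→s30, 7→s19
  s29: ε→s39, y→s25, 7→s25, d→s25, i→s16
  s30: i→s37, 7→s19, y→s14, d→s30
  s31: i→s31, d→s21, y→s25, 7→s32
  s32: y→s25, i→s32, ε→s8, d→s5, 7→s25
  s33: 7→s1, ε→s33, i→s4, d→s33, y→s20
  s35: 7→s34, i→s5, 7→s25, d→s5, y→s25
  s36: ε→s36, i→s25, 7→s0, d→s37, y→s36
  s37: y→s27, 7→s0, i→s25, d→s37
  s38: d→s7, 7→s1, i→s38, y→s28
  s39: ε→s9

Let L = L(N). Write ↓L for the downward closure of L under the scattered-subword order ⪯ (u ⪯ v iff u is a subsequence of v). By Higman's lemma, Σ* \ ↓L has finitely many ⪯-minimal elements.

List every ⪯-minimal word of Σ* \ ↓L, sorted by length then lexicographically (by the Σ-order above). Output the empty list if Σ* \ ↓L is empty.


|Q|=40, |F|=29, |δ|=138 (11 ε).
min D↑ (28 st, q0=0, F={7}): 0:d→0,i→1,7→2,y→3 1:d→1,i→1,7→2,y→4 2:d→5,i→2,7→6,y→7 3:d→3,i→8,7→2,y→3 4:d→4,i→9,7→10,y→4 5:d→5,i→7,7→11,y→7 6:d→11,i→6,7→12,y→7 7:d→7,i→7,7→7,y→7 8:d→13,i→8,7→2,y→14 9:d→15,i→7,7→5,y→9 10:d→5,i→5,7→16,y→7 11:d→11,i→7,7→17,y→7 12:d→17,i→12,7→7,y→7 13:d→13,i→13,7→2,y→18 14:d→19,i→9,7→10,y→14 15:d→15,i→7,7→5,y→20 16:d→11,i→11,7→21,y→7 17:d→17,i→7,7→7,y→7 18:d→7,i→20,7→22,y→18 19:d→19,i→15,7→10,y→18 20:d→7,i→7,7→23,y→20 21:d→17,i→17,7→7,y→7 22:d→7,i→23,7→24,y→7 23:d→7,i→7,7→25,y→7 24:d→7,i→25,7→26,y→7 25:d→7,i→7,7→27,y→7 26:d→7,i→27,7→7,y→7 27:d→7,i→7,7→7,y→7 (ε-aug+det+¬).
'7y': N↓-sim [36, 23, 3] end={s23,s25,s6} — reject; 2/2 deletions ∈↓L.
'7di': run [36, 23, 5, 1] end={s25} — reject; 3/3 deletions ∈↓L.
'iyii': run [36, 34, 26, 12, 1] end={s25} ∉↓L; 4/4 del acc.
'7777': run [36, 23, 18, 10, 2] end={s25,s34} ∉↓L; 4/4 deletions ∈↓L.
'yidyd': N↓-sim [36, 34, 32, 28, 14, 1] end={s25} — reject; 5/5 single-dels accept.
5 obstructions.

A = [7y, 7di, iyii, 7777, yidyd].


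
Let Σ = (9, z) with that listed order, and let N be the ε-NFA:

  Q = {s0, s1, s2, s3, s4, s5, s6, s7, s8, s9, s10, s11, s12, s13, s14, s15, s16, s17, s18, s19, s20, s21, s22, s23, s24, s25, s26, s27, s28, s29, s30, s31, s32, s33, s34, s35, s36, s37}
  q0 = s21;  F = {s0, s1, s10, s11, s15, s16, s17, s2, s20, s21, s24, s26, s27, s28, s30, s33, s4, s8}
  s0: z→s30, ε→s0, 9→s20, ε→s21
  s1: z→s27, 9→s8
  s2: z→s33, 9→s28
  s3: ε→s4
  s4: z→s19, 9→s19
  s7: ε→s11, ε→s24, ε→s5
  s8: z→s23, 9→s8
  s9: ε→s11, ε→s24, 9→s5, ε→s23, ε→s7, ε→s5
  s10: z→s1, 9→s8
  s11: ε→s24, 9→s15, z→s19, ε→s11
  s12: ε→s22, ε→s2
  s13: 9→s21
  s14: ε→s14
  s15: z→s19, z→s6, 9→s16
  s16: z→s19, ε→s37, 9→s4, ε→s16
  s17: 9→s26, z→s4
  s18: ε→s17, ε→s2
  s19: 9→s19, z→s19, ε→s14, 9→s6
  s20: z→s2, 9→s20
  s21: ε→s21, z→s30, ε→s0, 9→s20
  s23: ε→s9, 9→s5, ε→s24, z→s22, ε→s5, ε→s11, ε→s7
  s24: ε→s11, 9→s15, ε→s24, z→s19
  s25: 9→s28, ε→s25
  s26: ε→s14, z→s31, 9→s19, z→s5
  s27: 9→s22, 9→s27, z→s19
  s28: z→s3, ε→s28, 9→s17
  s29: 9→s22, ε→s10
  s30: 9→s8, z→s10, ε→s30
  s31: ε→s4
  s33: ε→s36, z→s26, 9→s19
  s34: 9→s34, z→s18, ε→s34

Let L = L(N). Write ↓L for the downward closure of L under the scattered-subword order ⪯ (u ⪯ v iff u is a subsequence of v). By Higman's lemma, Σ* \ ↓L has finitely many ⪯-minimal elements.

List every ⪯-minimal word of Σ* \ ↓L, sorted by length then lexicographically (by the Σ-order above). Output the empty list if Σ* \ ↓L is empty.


min(Σ*\↓L) = [9zz9, z9zz, zzzzz, 9z9999].

|Q|=38, |F|=18, |δ|=88 (38 ε).
min D↑ (17 st, q0=0, F={12}): 0:9→1,z→2 1:9→1,z→3 2:9→4,z→5 3:9→6,z→7 4:9→4,z→8 5:9→4,z→9 6:9→10,z→11 7:9→12,z→13 8:9→14,z→12 9:9→4,z→15 10:9→13,z→11 11:9→12,z→12 12:9→12,z→12 13:9→12,z→11 14:9→16,z→12 15:9→15,z→12 16:9→11,z→12 (ε-aug+det+¬).
'9zz9': N↓-sim [30, 25, 22, 11, 3] end={s14,s19,s6} rej; 4/4 single-dels accept.
'z9zz': |S_i|=[30, 27, 21, 16, 4] end={s14,s19,s22,s6} rej; 4/4 del acc.
'zzzzz': run [30, 27, 23, 19, 16, 4] end={s14,s19,s22,s6} rej; 5/5 del acc.
'9z9999': |S_i|=[30, 25, 22, 13, 10, 7, 3] end={s14,s19,s6} ∉↓L; 6/6 deletions ∈↓L.
4 minimals (antichain).


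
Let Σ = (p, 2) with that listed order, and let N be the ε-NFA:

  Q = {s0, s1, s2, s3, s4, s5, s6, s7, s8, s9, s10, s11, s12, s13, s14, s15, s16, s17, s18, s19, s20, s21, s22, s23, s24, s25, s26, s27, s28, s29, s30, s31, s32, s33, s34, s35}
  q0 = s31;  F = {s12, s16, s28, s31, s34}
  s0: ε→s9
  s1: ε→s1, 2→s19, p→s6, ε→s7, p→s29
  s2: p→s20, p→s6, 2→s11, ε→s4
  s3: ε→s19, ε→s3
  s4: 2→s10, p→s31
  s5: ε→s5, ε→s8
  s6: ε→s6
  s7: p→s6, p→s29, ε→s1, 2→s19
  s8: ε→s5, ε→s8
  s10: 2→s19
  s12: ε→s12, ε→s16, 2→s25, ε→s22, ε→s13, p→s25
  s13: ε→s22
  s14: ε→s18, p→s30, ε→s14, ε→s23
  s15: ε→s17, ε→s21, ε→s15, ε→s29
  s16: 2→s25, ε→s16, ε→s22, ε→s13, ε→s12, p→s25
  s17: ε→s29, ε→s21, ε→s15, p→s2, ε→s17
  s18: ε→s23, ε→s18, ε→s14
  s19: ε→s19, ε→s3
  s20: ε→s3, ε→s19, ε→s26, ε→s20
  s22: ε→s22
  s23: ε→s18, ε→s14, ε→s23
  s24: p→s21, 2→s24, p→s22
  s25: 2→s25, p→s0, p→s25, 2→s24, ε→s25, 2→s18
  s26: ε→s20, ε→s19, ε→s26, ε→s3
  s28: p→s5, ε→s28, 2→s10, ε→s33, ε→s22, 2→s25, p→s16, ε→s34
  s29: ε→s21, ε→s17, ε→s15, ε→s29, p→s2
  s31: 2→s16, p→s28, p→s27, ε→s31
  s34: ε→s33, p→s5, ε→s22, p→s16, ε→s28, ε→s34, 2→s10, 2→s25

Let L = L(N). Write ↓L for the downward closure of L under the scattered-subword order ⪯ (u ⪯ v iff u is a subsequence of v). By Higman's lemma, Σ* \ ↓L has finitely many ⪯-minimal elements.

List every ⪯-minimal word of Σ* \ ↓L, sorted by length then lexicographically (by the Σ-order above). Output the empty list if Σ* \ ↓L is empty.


|Q|=36, |F|=5, |δ|=101 (63 ε).
min D↑ (4 st, q0=0, F={3}): 0:p→1,2→2 1:p→2,2→3 2:p→3,2→3 3:p→3,2→3 [Hopcroft].
'p2': |S_i|=[23, 22, 13] end={s0,s10,s14,s18,s19,s21,s22,s23,s24,s25,s3,s30,…} ∉↓L; 2/2 del acc.
'2p': N↓-sim [23, 16, 10] end={s0,s14,s18,s21,s22,s23,s24,s25,s30,s9} ∉↓L; 2/2 single-dels accept.
'22': |S_i|=[23, 16, 12] end={s0,s14,s18,s19,s21,s22,s23,s24,s25,s3,s30,s9} rej; 2/2 deletions ∈↓L.
'ppp': N↓-sim [23, 22, 15, 10] end={s0,s14,s18,s21,s22,s23,s24,s25,s30,s9} — reject; 3/3 single-dels accept.
4 obstructions.

min(Σ*\↓L) = [p2, 2p, 22, ppp].


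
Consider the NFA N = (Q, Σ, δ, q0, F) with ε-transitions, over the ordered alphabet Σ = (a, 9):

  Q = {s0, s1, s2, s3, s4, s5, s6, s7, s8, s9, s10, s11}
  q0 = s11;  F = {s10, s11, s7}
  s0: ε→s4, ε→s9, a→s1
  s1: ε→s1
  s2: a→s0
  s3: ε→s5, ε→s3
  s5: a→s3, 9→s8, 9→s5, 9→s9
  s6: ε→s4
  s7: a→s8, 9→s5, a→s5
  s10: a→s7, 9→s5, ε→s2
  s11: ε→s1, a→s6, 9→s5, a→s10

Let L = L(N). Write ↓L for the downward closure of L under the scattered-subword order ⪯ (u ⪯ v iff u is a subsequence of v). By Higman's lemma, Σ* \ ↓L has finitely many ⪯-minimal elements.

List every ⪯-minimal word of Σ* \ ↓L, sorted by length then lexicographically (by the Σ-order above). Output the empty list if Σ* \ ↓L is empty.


A = [9, aaa].

|Q|=12, |F|=3, |δ|=22 (8 ε).
min D↑ (4 st, q0=0, F={2}): 0:a→1,9→2 1:a→3,9→2 2:a→2,9→2 3:a→2,9→2 [Hopcroft].
'9': |S_i|=[12, 4] end={s3,s5,s8,s9} rej; 1/1 deletions ∈↓L.
'aaa': run [12, 11, 8, 5] end={s1,s3,s5,s8,s9} — reject; 3/3 del acc.
2 minimals (antichain).


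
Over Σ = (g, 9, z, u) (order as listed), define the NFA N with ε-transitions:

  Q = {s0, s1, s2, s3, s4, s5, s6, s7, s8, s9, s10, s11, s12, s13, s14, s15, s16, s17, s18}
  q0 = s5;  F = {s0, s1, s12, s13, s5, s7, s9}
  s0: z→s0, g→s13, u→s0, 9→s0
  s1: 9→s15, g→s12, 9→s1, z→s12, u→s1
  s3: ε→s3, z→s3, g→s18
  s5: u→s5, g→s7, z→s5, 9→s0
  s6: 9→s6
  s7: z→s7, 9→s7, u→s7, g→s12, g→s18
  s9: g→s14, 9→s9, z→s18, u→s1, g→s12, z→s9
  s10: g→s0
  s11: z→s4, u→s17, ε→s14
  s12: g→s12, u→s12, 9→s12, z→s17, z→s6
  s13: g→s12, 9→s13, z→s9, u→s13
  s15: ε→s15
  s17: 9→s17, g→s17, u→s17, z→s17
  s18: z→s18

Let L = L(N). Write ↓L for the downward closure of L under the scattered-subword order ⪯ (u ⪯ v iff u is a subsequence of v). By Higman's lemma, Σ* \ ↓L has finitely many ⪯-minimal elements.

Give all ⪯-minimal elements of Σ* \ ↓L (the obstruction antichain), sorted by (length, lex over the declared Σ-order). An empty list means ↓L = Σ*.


A = [ggz, 9gzuzz].

|Q|=19, |F|=7, |δ|=47 (3 ε).
min D↑ (8 st, q0=0, F={5}): 0:g→1,9→2,z→0,u→0 1:g→3,9→1,z→1,u→1 2:g→4,9→2,z→2,u→2 3:g→3,9→3,z→5,u→3 4:g→3,9→4,z→6,u→4 5:g→5,9→5,z→5,u→5 6:g→3,9→6,z→6,u→7 7:g→3,9→7,z→3,u→7.
'ggz': N↓-sim [12, 10, 5, 3] end={s17,s18,s6} rej; 3/3 del acc.
'9gzuzz': run [12, 11, 9, 8, 5, 3, 2] end={s17,s6} rej; 6/6 deletions ∈↓L.
2 obstructions.


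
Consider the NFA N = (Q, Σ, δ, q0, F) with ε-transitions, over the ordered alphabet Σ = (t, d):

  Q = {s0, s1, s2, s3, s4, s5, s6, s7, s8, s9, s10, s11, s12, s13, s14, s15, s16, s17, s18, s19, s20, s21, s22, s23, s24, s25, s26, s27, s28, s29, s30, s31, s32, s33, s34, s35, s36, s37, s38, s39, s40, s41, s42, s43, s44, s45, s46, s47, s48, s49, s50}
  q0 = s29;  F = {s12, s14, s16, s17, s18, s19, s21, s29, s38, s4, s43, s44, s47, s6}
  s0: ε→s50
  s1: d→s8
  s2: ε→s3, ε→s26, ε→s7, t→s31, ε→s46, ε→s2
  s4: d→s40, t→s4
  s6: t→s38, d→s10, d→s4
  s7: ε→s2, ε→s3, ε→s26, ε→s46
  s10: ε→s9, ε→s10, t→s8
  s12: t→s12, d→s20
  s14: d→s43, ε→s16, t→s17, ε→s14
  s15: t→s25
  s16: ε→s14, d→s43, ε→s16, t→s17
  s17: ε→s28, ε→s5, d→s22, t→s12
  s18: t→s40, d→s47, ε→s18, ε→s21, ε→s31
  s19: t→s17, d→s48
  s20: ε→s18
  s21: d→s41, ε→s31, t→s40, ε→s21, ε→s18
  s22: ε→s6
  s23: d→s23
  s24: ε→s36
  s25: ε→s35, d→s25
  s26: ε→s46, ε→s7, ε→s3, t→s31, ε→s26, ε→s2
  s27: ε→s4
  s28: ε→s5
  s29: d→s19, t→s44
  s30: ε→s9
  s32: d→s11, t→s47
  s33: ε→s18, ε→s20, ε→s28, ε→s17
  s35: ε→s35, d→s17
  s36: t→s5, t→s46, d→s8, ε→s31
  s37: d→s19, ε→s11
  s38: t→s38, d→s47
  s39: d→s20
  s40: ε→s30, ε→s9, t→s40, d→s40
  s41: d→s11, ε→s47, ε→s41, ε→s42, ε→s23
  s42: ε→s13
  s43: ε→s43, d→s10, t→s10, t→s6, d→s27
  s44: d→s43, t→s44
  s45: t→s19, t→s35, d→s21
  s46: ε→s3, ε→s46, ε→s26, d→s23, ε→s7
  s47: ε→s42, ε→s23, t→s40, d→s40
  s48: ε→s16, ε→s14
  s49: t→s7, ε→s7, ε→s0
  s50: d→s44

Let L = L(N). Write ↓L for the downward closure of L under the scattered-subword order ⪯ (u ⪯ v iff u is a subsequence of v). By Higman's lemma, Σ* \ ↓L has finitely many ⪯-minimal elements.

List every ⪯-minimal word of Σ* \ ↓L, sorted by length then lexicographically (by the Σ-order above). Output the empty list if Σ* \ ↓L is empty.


|Q|=51, |F|=14, |δ|=116 (61 ε).
min D↑ (13 st, q0=0, F={10}): 0:t→1,d→2 1:t→1,d→3 2:t→4,d→5 3:t→6,d→7 4:t→8,d→6 5:t→4,d→3 6:t→9,d→7 7:t→7,d→10 8:t→8,d→11 9:t→9,d→12 10:t→10,d→10 11:t→10,d→12 12:t→10,d→10 (ε-aug+det+¬).
'tddd': N↓-sim [31, 26, 21, 13, 5] end={s11,s23,s30,s40,s9} rej; 4/4 del acc.
'dttdt': run [31, 29, 23, 17, 13, 3] end={s30,s40,s9} — reject; 5/5 deletions ∈↓L.
'ddddd': run [31, 29, 28, 21, 13, 5] end={s11,s23,s30,s40,s9} — reject; 5/5 single-dels accept.
3 obstructions.

Antichain: [tddd, dttdt, ddddd].


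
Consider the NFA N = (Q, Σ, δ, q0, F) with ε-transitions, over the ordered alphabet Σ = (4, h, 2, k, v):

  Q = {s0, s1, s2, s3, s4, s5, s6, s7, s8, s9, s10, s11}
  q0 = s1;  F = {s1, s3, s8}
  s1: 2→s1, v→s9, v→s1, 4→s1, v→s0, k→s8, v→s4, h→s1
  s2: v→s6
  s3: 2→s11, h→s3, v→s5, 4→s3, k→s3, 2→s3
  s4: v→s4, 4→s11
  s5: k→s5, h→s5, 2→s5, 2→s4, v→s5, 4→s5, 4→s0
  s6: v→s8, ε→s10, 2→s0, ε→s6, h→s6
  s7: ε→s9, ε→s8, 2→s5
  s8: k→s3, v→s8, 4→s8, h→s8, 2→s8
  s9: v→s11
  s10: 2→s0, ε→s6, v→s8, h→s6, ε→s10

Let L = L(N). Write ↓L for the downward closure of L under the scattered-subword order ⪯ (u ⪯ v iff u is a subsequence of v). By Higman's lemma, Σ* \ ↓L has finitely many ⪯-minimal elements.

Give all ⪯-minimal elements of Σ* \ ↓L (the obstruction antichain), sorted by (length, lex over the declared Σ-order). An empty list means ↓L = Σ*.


Antichain: [kkv].

|Q|=12, |F|=3, |δ|=43 (6 ε).
min D↑ (4 st, q0=0, F={3}): 0:4→0,h→0,2→0,k→1,v→0 1:4→1,h→1,2→1,k→2,v→1 2:4→2,h→2,2→2,k→2,v→3 3:4→3,h→3,2→3,k→3,v→3 [Hopcroft].
'kkv': N↓-sim [8, 6, 5, 4] end={s0,s11,s4,s5} ∉↓L; 3/3 deletions ∈↓L.
1 words, ⪯-incomp.


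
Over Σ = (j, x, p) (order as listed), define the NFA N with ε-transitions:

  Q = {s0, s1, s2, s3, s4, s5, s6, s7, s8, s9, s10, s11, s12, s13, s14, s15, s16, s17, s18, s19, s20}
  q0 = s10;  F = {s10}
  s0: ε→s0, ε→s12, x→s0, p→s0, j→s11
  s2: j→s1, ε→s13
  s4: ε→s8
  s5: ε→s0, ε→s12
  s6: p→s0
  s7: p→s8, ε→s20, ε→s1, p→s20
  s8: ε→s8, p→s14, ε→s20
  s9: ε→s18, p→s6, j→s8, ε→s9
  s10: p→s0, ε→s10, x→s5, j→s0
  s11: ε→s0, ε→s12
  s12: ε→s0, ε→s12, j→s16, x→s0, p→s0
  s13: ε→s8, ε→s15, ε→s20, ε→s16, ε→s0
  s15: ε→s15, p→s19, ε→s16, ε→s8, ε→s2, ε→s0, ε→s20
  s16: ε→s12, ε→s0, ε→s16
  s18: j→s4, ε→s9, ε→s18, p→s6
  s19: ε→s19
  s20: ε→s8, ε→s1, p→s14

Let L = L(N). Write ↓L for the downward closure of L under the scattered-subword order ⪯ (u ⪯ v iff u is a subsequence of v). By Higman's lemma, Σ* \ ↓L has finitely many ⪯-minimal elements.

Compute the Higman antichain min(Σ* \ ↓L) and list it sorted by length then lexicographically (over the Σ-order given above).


A = [j, x, p].

|Q|=21, |F|=1, |δ|=56 (36 ε).
min D↑ (2 st, q0=0, F={1}): 0:j→1,x→1,p→1 1:j→1,x→1,p→1 (ε-aug+det+¬).
'j': |S_i|=[6, 4] end={s0,s11,s12,s16} — reject; 1/1 deletions ∈↓L.
'x': run [6, 5] end={s0,s11,s12,s16,s5} rej; 1/1 del acc.
'p': run [6, 4] end={s0,s11,s12,s16} — reject; 1/1 del acc.
3 obstructions.


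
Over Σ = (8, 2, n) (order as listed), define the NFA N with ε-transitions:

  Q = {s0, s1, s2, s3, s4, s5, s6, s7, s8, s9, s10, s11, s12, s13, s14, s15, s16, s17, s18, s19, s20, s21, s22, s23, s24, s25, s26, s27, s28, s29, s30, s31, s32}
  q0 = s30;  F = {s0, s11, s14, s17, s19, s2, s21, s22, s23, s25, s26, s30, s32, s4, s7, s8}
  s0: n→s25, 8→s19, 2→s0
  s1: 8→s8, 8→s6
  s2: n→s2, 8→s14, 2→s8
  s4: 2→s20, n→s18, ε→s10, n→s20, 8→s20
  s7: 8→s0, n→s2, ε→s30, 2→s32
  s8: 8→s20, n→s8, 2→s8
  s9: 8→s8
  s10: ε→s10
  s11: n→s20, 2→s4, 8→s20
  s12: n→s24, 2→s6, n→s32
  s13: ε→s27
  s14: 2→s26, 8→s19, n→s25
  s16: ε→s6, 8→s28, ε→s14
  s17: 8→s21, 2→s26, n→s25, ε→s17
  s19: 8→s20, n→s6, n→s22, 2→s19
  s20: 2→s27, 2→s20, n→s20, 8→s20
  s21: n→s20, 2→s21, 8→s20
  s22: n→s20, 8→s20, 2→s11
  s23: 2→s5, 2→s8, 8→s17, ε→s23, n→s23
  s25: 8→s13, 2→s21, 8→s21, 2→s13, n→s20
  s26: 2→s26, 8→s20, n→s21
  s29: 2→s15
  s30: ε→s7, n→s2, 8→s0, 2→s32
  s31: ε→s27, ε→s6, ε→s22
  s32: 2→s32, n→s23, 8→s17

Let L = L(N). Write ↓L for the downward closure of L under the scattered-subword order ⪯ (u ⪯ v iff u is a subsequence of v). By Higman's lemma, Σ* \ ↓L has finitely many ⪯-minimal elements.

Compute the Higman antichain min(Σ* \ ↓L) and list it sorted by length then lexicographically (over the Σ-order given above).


|Q|=33, |F|=16, |δ|=77 (12 ε).
min D↑ (16 st, q0=0, F={10}): 0:8→1,2→2,n→3 1:8→4,2→1,n→5 2:8→6,2→2,n→7 3:8→8,2→9,n→3 4:8→10,2→4,n→11 5:8→12,2→12,n→10 6:8→12,2→13,n→5 7:8→6,2→9,n→7 8:8→4,2→13,n→5 9:8→10,2→9,n→9 10:8→10,2→10,n→10 11:8→10,2→14,n→10 12:8→10,2→12,n→10 13:8→10,2→13,n→12 14:8→10,2→15,n→10 15:8→10,2→10,n→10.
'888': run [23, 16, 11, 2] end={s20,s27} rej; 3/3 single-dels accept.
'8nn': |S_i|=[23, 16, 11, 3] end={s18,s20,s27} rej; 3/3 deletions ∈↓L.
'n28': run [23, 19, 14, 2] end={s20,s27} ∉↓L; 3/3 del acc.
'288n': |S_i|=[23, 19, 14, 4, 2] end={s20,s27} rej; 4/4 single-dels accept.
'2828': N↓-sim [23, 19, 14, 12, 2] end={s20,s27} ∉↓L; 4/4 deletions ∈↓L.
'88n222': run [23, 16, 11, 8, 6, 5, 2] end={s20,s27} — reject; 6/6 single-dels accept.
6 minimals (antichain).

Antichain: [888, 8nn, n28, 288n, 2828, 88n222].


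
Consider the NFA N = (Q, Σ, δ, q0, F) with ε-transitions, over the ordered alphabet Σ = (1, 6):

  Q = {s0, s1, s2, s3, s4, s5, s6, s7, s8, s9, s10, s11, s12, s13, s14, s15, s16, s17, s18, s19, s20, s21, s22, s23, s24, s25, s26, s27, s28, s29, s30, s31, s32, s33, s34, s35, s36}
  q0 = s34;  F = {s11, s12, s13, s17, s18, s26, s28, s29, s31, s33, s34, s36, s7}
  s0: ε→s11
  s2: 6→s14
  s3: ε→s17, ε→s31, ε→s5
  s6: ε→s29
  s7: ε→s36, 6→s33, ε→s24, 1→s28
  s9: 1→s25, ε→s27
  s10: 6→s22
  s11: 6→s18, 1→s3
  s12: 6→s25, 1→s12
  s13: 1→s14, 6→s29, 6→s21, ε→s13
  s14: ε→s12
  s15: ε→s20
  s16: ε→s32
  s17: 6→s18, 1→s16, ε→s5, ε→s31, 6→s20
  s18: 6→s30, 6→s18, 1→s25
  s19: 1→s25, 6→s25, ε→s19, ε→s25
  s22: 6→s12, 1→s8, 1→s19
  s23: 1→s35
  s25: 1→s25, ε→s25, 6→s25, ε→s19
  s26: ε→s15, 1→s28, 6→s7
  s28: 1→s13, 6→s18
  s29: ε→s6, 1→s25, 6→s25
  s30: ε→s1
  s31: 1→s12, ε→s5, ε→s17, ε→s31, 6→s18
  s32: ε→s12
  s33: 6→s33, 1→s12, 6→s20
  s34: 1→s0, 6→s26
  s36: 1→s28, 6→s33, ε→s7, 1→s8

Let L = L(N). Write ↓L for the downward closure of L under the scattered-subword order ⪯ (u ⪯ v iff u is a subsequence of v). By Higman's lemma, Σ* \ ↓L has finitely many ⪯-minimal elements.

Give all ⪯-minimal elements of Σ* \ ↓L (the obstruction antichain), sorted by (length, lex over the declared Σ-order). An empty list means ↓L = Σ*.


|Q|=37, |F|=13, |δ|=68 (26 ε).
min D↑ (12 st, q0=0, F={8}): 0:1→1,6→2 1:1→3,6→4 2:1→5,6→6 3:1→7,6→4 4:1→8,6→4 5:1→9,6→4 6:1→5,6→10 7:1→7,6→8 8:1→8,6→8 9:1→7,6→11 10:1→7,6→10 11:1→8,6→8.
'161': |S_i|=[29, 22, 9, 2] end={s19,s25} — reject; 3/3 single-dels accept.
'1116': run [29, 22, 18, 6, 2] end={s19,s25} rej; 4/4 single-dels accept.
'61166': run [29, 20, 13, 8, 5, 2] end={s19,s25} — reject; 5/5 deletions ∈↓L.
'66616': run [29, 20, 18, 11, 3, 2] end={s19,s25} rej; 5/5 single-dels accept.
4 minimals (antichain).

min(Σ*\↓L) = [161, 1116, 61166, 66616].


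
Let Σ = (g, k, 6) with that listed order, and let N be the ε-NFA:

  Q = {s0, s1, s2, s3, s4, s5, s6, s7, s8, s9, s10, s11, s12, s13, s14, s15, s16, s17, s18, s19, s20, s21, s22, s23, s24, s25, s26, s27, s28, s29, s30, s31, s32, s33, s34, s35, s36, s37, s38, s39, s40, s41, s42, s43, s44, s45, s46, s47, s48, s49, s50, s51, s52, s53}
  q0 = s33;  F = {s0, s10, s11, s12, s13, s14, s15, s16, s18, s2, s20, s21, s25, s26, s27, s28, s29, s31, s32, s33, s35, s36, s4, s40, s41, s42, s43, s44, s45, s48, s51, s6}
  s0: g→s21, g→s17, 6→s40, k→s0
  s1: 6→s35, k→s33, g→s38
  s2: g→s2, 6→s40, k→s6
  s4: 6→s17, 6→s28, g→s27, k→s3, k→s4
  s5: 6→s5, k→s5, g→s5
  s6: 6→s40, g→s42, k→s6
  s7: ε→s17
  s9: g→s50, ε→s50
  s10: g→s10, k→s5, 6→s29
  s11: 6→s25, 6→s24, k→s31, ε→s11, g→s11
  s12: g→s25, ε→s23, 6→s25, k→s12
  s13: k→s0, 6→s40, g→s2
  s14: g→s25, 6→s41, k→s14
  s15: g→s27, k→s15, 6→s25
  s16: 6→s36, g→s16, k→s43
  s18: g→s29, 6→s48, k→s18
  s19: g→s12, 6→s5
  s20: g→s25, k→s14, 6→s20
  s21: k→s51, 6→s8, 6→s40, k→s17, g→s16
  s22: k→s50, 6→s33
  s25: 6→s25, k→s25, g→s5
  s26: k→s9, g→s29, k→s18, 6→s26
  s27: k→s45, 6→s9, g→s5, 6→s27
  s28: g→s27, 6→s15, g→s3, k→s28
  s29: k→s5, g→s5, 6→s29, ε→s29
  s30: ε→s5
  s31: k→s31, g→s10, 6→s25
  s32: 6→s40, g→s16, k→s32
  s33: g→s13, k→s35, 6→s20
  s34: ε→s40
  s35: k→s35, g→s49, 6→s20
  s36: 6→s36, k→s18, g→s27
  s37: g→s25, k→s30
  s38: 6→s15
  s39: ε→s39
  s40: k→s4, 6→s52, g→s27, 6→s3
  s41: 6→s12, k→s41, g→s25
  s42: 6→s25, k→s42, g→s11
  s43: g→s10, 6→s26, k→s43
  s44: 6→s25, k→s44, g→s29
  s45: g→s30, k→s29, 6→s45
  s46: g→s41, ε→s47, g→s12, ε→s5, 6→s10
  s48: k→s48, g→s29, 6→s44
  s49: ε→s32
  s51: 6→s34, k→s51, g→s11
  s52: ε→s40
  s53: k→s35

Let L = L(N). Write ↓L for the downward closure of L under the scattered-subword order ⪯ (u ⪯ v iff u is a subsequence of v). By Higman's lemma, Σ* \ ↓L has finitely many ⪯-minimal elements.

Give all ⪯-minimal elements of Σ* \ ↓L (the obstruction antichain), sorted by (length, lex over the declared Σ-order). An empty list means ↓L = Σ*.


Antichain: [6gg, ggkg6g, g6gkkk, kggkgk, 6k666g].

|Q|=54, |F|=32, |δ|=136 (12 ε).
min D↑ (33 st, q0=0, F={15}): 0:g→1,k→2,6→3 1:g→4,k→5,6→6 2:g→7,k→2,6→3 3:g→8,k→9,6→3 4:g→4,k→10,6→6 5:g→11,k→5,6→6 6:g→12,k→13,6→6 7:g→14,k→7,6→6 8:g→15,k→8,6→8 9:g→8,k→9,6→16 10:g→17,k→10,6→6 11:g→14,k→18,6→6 12:g→15,k→19,6→12 13:g→12,k→13,6→20 14:g→14,k→21,6→22 15:g→15,k→15,6→15 16:g→8,k→16,6→23 17:g→24,k→17,6→8 18:g→24,k→18,6→6 19:g→15,k→25,6→19 20:g→12,k→20,6→26 21:g→27,k→21,6→28 22:g→12,k→29,6→22 23:g→8,k→23,6→8 24:g→24,k→30,6→8 25:g→15,k→15,6→25 26:g→12,k→26,6→8 27:g→27,k→15,6→25 28:g→25,k→29,6→28 29:g→25,k→29,6→31 30:g→27,k→30,6→8 31:g→25,k→31,6→32 32:g→25,k→32,6→8 (ε-aug+det+¬).
'6gg': run [44, 28, 9, 3] end={s30,s5,s50} rej; 3/3 single-dels accept.
'ggkg6g': run [44, 37, 33, 28, 14, 9, 3] end={s30,s5,s50} — reject; 6/6 del acc.
'g6gkkk': |S_i|=[44, 37, 23, 8, 4, 2, 1] end={s5} ∉↓L; 6/6 del acc.
'kggkgk': run [44, 41, 33, 20, 14, 5, 1] end={s5} rej; 6/6 single-dels accept.
'6k666g': |S_i|=[44, 28, 20, 17, 12, 8, 3] end={s30,s5,s50} rej; 6/6 single-dels accept.
5 words, ⪯-incomp.


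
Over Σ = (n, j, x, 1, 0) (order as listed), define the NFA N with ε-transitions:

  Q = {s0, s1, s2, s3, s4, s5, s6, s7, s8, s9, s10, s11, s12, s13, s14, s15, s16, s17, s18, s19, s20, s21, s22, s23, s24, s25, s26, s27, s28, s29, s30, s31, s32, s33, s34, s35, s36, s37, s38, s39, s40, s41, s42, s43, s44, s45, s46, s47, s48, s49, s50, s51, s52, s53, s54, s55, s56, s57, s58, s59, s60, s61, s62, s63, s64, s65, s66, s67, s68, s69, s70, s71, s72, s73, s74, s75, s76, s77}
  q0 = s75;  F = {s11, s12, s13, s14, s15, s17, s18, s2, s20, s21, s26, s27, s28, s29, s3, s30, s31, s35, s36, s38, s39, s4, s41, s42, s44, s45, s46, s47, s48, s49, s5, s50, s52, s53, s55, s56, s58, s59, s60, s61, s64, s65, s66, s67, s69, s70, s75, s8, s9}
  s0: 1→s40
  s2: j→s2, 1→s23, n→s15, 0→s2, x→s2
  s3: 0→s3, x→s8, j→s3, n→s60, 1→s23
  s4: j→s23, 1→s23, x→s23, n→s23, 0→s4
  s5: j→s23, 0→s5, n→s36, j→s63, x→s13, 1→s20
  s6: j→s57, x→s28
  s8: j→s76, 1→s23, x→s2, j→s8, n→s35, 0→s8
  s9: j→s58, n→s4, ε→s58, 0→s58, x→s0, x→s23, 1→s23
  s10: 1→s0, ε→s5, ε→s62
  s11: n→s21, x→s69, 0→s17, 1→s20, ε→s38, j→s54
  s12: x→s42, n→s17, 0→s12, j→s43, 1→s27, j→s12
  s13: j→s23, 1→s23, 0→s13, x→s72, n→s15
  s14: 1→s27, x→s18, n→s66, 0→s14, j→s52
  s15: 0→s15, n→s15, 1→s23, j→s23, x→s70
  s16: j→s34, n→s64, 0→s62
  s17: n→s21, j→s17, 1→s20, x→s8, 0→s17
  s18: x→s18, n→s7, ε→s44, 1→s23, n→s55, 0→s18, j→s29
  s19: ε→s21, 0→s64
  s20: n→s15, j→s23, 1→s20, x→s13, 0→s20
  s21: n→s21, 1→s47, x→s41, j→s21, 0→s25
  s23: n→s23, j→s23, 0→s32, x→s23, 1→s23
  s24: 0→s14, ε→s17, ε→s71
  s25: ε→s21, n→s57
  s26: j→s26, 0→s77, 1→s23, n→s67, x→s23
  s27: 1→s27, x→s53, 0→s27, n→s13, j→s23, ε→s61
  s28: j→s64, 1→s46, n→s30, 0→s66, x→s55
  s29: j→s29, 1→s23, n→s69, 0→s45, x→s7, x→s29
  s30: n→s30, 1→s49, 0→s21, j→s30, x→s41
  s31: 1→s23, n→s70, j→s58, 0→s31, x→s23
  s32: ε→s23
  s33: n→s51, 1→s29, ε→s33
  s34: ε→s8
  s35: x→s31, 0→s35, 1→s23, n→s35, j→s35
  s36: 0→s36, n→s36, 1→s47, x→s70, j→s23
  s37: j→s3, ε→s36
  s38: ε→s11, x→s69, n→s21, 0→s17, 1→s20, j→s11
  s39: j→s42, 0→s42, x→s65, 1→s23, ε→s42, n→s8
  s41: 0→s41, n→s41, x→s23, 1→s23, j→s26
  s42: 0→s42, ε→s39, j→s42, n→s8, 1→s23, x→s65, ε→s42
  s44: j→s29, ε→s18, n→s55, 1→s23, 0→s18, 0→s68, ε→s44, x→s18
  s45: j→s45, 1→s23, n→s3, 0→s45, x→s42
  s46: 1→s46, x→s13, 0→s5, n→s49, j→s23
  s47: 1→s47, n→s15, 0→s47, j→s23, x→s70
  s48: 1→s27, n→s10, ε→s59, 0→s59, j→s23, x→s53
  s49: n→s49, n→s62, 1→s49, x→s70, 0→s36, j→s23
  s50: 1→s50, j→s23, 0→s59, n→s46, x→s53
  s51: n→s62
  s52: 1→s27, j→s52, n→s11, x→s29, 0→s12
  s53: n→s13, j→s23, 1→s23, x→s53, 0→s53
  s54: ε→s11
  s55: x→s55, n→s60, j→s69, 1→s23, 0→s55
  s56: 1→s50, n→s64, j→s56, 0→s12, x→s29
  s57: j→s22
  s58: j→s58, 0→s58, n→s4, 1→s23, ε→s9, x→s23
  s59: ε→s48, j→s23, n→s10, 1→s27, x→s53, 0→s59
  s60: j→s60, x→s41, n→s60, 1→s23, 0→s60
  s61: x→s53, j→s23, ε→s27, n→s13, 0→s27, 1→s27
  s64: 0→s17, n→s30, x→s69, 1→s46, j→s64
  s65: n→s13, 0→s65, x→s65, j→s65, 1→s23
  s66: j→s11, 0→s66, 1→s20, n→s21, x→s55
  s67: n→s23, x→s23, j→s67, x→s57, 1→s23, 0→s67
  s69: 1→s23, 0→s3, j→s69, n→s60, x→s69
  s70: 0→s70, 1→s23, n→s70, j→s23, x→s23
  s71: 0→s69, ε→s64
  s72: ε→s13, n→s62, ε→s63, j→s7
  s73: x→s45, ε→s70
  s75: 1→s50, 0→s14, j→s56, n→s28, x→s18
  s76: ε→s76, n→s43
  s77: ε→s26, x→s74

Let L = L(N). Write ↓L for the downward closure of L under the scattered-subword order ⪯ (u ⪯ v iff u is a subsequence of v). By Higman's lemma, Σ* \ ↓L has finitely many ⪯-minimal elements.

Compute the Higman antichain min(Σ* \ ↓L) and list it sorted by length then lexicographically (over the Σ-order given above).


|Q|=78, |F|=49, |δ|=311 (31 ε).
min D↑ (44 st, q0=0, F={13}): 0:n→1,j→2,x→3,1→4,0→5 1:n→6,j→7,x→8,1→9,0→10 2:n→7,j→2,x→11,1→4,0→12 3:n→8,j→11,x→3,1→13,0→3 4:n→9,j→13,x→14,1→4,0→15 5:n→10,j→16,x→3,1→17,0→5 6:n→6,j→6,x→18,1→19,0→20 7:n→6,j→7,x→21,1→9,0→22 8:n→23,j→21,x→8,1→13,0→8 9:n→19,j→13,x→24,1→9,0→25 10:n→20,j→26,x→8,1→27,0→10 11:n→21,j→11,x→11,1→13,0→28 12:n→22,j→12,x→29,1→17,0→12 13:n→13,j→13,x→13,1→13,0→13 14:n→24,j→13,x→14,1→13,0→14 15:n→25,j→13,x→14,1→17,0→15 16:n→26,j→16,x→11,1→17,0→12 17:n→24,j→13,x→14,1→17,0→17 18:n→18,j→30,x→13,1→13,0→18 19:n→19,j→13,x→31,1→19,0→32 20:n→20,j→20,x→18,1→33,0→20 21:n→23,j→21,x→21,1→13,0→34 22:n→20,j→22,x→35,1→27,0→22 23:n→23,j→23,x→18,1→13,0→23 24:n→36,j→13,x→24,1→13,0→24 25:n→32,j→13,x→24,1→27,0→25 26:n→20,j→26,x→21,1→27,0→22 27:n→36,j→13,x→24,1→27,0→27 28:n→34,j→28,x→29,1→13,0→28 29:n→35,j→29,x→37,1→13,0→29 30:n→38,j→30,x→13,1→13,0→30 31:n→31,j→13,x→13,1→13,0→31 32:n→32,j→13,x→31,1→33,0→32 33:n→36,j→13,x→31,1→33,0→33 34:n→23,j→34,x→35,1→13,0→34 35:n→39,j→35,x→40,1→13,0→35 36:n→36,j→13,x→31,1→13,0→36 37:n→24,j→37,x→37,1→13,0→37 38:n→13,j→38,x→13,1→13,0→38 39:n→39,j→39,x→41,1→13,0→39 40:n→36,j→40,x→40,1→13,0→40 41:n→31,j→42,x→13,1→13,0→41 42:n→43,j→42,x→13,1→13,0→42 43:n→13,j→13,x→13,1→13,0→43.
'x1': N↓-sim [67, 40, 3] end={s23,s32,s40} — reject; 2/2 del acc.
'1j': run [67, 24, 4] end={s23,s32,s63,s7} rej; 2/2 single-dels accept.
'nnxx': run [67, 48, 27, 16, 7] end={s0,s22,s23,s32,s40,s57,s74} rej; 4/4 del acc.
'01n1': N↓-sim [67, 59, 16, 9, 2] end={s23,s32} ∉↓L; 4/4 deletions ∈↓L.
'nnxjnn': N↓-sim [67, 48, 27, 16, 13, 6, 2] end={s23,s32} — reject; 6/6 single-dels accept.
'j0xxnj': run [67, 59, 47, 31, 21, 10, 3] end={s23,s32,s7} ∉↓L; 6/6 del acc.
6 words, ⪯-incomp.

Antichain: [x1, 1j, nnxx, 01n1, nnxjnn, j0xxnj].
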